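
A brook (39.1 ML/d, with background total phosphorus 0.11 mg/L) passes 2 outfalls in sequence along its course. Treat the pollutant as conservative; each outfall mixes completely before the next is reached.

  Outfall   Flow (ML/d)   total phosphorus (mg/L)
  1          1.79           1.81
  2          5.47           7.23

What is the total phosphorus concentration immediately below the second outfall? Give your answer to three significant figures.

1.02 mg/L

Outfall 1: combined Q = 40.89 ML/d; C = (39.10·0.1100 + 1.790·1.810)/40.89 = 0.1844 mg/L.
Outfall 2: combined Q = 46.36 ML/d; C = (40.89·0.1844 + 5.470·7.230)/46.36 = 1.016 mg/L.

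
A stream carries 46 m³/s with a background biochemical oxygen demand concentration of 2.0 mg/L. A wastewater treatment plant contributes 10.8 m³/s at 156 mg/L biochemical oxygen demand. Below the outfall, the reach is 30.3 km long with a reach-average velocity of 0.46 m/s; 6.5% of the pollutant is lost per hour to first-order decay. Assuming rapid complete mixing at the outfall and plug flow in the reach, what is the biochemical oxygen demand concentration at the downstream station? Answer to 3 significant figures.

9.15 mg/L

Conservation of mass: C = (46.00·2.000 + 10.80·156.0) / 56.80 = 1777/56.80 = 31.28 mg/L.
Travel time t = 30.3·1000 / 0.46 = 65870 s = 18.30 h.
6.5%/h lost → k = −ln(1 − 0.065) = 0.06721 h⁻¹.
First-order decay: C = 31.28·exp(−k·t) = 31.28·0.2924 = 9.146 mg/L.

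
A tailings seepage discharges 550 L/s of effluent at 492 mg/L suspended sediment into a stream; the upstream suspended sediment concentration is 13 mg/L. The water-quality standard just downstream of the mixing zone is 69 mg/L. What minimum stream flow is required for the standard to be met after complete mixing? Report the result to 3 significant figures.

4150 L/s

Set C_mix = 69: (Q·13.00 + 550.0·492.0) / (Q + 550.0) = 69
→ Q = 550.0·(492.0 − 69)/(69 − 13.00) = 4154 L/s.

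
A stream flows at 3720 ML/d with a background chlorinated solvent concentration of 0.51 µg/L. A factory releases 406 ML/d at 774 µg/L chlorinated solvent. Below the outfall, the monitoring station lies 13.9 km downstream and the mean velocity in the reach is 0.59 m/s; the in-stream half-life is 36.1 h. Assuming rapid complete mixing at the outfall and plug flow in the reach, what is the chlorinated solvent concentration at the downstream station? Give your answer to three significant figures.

67.6 µg/L

After mixing, C = (3720·0.5100 + 406.0·774.0) / 4126 = 316100/4126 = 76.62 µg/L.
Travel time t = 13.9·1000 / 0.59 = 23560 s = 6.544 h.
Half-life 36.1 h → k = ln 2 / 36.1 = 0.01920 h⁻¹ = 0.4608 d⁻¹.
After decay, C = 76.62 × e^(−kt) = 76.62 × 0.8819 = 67.57 µg/L.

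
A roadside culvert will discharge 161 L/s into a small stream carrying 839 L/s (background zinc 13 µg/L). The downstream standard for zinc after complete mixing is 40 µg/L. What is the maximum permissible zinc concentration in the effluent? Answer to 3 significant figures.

At the limit, (Qr·Cr + Qe·Cₑ)/(Qr + Qe) = 40:
Cₑ = (1000·40 − 839.0·13.00) / 161.0 = 180.7 µg/L.

181 µg/L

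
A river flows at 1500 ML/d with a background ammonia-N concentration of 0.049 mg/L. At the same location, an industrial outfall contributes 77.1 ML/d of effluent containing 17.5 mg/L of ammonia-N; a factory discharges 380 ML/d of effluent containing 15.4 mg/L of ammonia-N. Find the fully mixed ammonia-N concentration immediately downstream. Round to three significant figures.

3.72 mg/L

Conservation of mass: C = (1500·0.04900 + 77.10·17.50 + 380.0·15.40) / 1957 = 7275/1957 = 3.717 mg/L.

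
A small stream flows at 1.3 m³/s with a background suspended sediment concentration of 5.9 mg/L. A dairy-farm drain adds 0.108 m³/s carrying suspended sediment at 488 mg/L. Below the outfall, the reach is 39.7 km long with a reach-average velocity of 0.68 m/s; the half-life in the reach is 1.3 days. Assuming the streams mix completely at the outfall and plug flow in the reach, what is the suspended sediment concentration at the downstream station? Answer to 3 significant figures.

Flow-weighted average: C = (1.300·5.900 + 0.1080·488.0) / 1.408 = 60.37/1.408 = 42.88 mg/L.
Travel time t = 39.7·1000 / 0.68 = 58380 s = 16.22 h.
Half-life 1.3 d → k = ln 2 / 1.3 = 0.5332 d⁻¹.
Applying C = C₀e^(−kt): 42.88 × 0.6975 = 29.91 mg/L.

29.9 mg/L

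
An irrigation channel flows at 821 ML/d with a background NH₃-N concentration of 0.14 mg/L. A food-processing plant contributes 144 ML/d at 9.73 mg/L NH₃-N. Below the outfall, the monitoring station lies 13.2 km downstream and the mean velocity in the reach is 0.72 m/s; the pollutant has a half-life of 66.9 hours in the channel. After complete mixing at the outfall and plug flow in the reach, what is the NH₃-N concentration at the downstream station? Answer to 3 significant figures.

1.49 mg/L

After mixing, C = (821.0·0.1400 + 144.0·9.730) / 965.0 = 1516/965.0 = 1.571 mg/L.
Travel time t = 13.2·1000 / 0.72 = 18330 s = 5.093 h.
Half-life 66.9 h → k = ln 2 / 66.9 = 0.01036 h⁻¹ = 0.2487 d⁻¹.
After decay, C = 1.571 × e^(−kt) = 1.571 × 0.9486 = 1.490 mg/L.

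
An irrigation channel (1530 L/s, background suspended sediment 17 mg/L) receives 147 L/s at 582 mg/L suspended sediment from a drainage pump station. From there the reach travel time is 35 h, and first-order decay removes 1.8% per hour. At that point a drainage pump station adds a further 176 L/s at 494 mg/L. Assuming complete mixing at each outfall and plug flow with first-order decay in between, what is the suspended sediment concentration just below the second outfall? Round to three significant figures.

After mixing, C = (1530·17.00 + 147.0·582.0) / 1677 = 111600/1677 = 66.53 mg/L; combined flow 1677 L/s.
1.8%/h lost → k = −ln(1 − 0.018) = 0.01816 h⁻¹.
Applying C = C₀e^(−kt): 66.53 × 0.5295 = 35.23 mg/L.
At the second outfall, C = (1677·35.23 + 176.0·494.0) / (1677 + 176.0) = 78.80 mg/L.

78.8 mg/L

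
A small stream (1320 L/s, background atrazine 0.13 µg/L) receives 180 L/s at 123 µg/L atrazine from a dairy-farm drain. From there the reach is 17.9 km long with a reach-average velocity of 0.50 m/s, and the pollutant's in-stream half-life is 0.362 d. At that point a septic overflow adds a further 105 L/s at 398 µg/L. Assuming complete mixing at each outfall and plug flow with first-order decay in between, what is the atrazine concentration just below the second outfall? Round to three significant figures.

Conservation of mass: C = (1320·0.1300 + 180.0·123.0) / 1500 = 22310/1500 = 14.87 µg/L; combined flow 1500 L/s.
Travel time t = 17.9·1000 / 0.50 = 35800 s = 9.944 h.
Half-life 0.362 d → k = ln 2 / 0.362 = 1.915 d⁻¹.
First-order decay: C = 14.87·exp(−k·t) = 14.87·0.4523 = 6.728 µg/L.
At the second outfall, C = (1500·6.728 + 105.0·398.0) / (1500 + 105.0) = 32.33 µg/L.

32.3 µg/L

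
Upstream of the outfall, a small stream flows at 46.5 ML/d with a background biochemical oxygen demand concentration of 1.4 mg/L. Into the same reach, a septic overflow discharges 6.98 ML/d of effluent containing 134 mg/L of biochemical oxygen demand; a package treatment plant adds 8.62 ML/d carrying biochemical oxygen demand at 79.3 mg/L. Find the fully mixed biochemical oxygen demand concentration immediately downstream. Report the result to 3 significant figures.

27.1 mg/L

After mixing, C = (46.50·1.400 + 6.980·134.0 + 8.620·79.30) / 62.10 = 1684/62.10 = 27.12 mg/L.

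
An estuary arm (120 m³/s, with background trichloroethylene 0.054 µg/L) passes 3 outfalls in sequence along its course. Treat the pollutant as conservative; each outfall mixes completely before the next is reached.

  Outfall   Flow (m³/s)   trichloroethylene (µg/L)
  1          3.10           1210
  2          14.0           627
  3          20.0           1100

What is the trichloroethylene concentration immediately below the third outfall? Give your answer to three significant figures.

220 µg/L

Below outfall 1: Q → 123.1 m³/s, C = (120.0·0.05400 + 3.100·1210)/123.1 = 30.52 µg/L.
Below outfall 2: Q → 137.1 m³/s, C = (123.1·30.52 + 14.00·627.0)/137.1 = 91.43 µg/L.
Below outfall 3: Q → 157.1 m³/s, C = (137.1·91.43 + 20.00·1100)/157.1 = 219.8 µg/L.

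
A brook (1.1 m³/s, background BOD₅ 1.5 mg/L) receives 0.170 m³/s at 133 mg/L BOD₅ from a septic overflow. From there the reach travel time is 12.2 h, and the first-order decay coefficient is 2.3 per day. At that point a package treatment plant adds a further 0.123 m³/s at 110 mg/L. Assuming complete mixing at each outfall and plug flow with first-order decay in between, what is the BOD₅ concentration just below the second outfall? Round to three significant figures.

15.1 mg/L

After mixing, C = (1.100·1.500 + 0.1700·133.0) / 1.270 = 24.26/1.270 = 19.10 mg/L; combined flow 1.270 m³/s.
After decay, C = 19.10 × e^(−kt) = 19.10 × 0.3106 = 5.934 mg/L.
Second outfall: C = (1.270·5.934 + 0.1230·110.0)/1.393 = 15.12 mg/L.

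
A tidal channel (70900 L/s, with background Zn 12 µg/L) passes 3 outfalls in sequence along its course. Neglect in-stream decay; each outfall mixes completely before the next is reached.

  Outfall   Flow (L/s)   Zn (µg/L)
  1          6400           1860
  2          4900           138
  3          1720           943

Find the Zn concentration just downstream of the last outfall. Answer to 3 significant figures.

179 µg/L

Outfall 1: combined Q = 77300 L/s; C = (70900·12.00 + 6400·1860)/77300 = 165.0 µg/L.
Outfall 2: combined Q = 82200 L/s; C = (77300·165.0 + 4900·138.0)/82200 = 163.4 µg/L.
Outfall 3: combined Q = 83920 L/s; C = (82200·163.4 + 1720·943.0)/83920 = 179.4 µg/L.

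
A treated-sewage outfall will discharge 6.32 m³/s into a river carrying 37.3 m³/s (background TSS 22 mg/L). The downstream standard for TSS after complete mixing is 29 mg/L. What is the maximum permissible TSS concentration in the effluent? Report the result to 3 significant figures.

At the limit, (Qr·Cr + Qe·Cₑ)/(Qr + Qe) = 29:
Cₑ = (43.62·29 − 37.30·22.00) / 6.320 = 70.31 mg/L.

70.3 mg/L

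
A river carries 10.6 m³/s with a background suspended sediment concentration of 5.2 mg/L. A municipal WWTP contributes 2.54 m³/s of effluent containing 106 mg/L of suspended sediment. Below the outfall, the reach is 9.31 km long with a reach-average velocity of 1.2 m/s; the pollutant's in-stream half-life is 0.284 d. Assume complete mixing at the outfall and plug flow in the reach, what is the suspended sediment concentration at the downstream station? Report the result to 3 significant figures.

19.8 mg/L

Mass balance: C = (10.60·5.200 + 2.540·106.0) / 13.14 = 324.4/13.14 = 24.68 mg/L.
Travel time t = 9.31·1000 / 1.2 = 7758 s = 2.155 h.
Half-life 0.284 d → k = ln 2 / 0.284 = 2.441 d⁻¹.
First-order decay: C = 24.68·exp(−k·t) = 24.68·0.8032 = 19.83 mg/L.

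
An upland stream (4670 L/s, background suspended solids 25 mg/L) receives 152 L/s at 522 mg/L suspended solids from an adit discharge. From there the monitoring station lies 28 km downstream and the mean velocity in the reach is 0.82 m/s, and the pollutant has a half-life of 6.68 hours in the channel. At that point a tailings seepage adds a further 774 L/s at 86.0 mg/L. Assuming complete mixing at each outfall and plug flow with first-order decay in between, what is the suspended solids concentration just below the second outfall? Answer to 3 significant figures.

25.0 mg/L

Mixed concentration C = ΣQC/ΣQ = (4670·25.00 + 152.0·522.0) / 4822 = 196100/4822 = 40.67 mg/L; combined flow 4822 L/s.
Travel time t = 28·1000 / 0.82 = 34150 s = 9.485 h.
Half-life 6.68 h → k = ln 2 / 6.68 = 0.1038 h⁻¹ = 2.490 d⁻¹.
First-order decay: C = 40.67·exp(−k·t) = 40.67·0.3737 = 15.20 mg/L.
Second outfall: C = (4822·15.20 + 774.0·86.00)/5596 = 24.99 mg/L.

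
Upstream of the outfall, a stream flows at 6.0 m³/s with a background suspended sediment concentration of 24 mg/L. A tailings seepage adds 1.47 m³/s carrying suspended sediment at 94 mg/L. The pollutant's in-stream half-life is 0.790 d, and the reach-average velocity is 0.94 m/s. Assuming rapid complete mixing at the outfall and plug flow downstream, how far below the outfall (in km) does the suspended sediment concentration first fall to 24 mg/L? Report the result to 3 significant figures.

Conservation of mass: C = (6.000·24.00 + 1.470·94.00) / 7.470 = 282.2/7.470 = 37.78 mg/L.
Half-life 0.790 d → k = ln 2 / 0.790 = 0.8774 d⁻¹.
Set 37.78·exp(−k·t) = 24 → t = ln(37.78/24)/k = 44670 s = 12.41 h.
Distance = v·t = 0.94·44670 = 41990 m = 41.99 km.

42.0 km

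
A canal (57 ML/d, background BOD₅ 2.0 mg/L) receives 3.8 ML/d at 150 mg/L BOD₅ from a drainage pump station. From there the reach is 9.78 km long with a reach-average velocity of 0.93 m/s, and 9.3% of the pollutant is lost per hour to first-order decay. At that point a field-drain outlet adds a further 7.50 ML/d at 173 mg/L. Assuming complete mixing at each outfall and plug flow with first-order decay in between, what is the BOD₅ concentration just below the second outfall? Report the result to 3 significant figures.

Flow-weighted average: C = (57.00·2.000 + 3.800·150.0) / 60.80 = 684.0/60.80 = 11.25 mg/L; combined flow 60.80 ML/d.
Travel time t = 9.78·1000 / 0.93 = 10520 s = 2.921 h.
9.3%/h lost → k = −ln(1 − 0.093) = 0.09761 h⁻¹.
After decay, C = 11.25 × e^(−kt) = 11.25 × 0.7519 = 8.459 mg/L.
At the second outfall, C = (60.80·8.459 + 7.500·173.0) / (60.80 + 7.500) = 26.53 mg/L.

26.5 mg/L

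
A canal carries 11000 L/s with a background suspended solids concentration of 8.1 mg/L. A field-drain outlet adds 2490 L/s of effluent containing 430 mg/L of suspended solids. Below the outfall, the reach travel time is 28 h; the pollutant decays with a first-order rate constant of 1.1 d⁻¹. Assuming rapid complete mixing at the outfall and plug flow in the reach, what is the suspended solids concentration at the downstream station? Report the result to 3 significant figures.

Conservation of mass: C = (11000·8.100 + 2490·430.0) / 13490 = 1160000/13490 = 85.97 mg/L.
First-order decay: C = 85.97·exp(−k·t) = 85.97·0.2771 = 23.82 mg/L.

23.8 mg/L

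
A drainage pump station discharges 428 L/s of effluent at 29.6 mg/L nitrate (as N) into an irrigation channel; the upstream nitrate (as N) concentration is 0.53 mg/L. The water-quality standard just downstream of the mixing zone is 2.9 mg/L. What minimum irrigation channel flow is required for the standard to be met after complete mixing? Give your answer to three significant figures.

Set C_mix = 2.9: (Q·0.5300 + 428.0·29.60) / (Q + 428.0) = 2.9
→ Q = 428.0·(29.60 − 2.9)/(2.9 − 0.5300) = 4822 L/s.

4820 L/s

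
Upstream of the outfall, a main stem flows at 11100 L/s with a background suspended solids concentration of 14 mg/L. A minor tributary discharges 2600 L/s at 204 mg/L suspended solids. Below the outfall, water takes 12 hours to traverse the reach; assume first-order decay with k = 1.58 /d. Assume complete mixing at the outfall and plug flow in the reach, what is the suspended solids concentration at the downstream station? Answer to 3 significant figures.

22.7 mg/L

Flow-weighted average: C = (11100·14.00 + 2600·204.0) / 13700 = 685800/13700 = 50.06 mg/L.
Decay over the reach: 50.06·exp(−kt) = 50.06·0.4538 = 22.72 mg/L.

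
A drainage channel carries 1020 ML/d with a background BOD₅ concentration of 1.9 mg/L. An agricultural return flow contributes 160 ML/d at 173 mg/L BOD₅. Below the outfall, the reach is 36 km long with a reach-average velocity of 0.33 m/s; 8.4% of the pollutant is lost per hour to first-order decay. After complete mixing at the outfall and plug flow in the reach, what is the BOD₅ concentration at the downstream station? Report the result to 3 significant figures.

Mixed concentration C = ΣQC/ΣQ = (1020·1.900 + 160.0·173.0) / 1180 = 29620/1180 = 25.10 mg/L.
Travel time t = 36·1000 / 0.33 = 109100 s = 30.30 h.
8.4%/h lost → k = −ln(1 − 0.084) = 0.08774 h⁻¹.
Applying C = C₀e^(−kt): 25.10 × 0.07004 = 1.758 mg/L.

1.76 mg/L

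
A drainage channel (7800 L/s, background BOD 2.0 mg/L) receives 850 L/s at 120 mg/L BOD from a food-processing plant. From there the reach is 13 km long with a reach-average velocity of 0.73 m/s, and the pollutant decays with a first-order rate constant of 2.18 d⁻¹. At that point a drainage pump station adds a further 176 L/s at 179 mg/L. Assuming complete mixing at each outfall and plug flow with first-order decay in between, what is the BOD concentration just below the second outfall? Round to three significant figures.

12.1 mg/L

Conservation of mass: C = (7800·2.000 + 850.0·120.0) / 8650 = 117600/8650 = 13.60 mg/L; combined flow 8650 L/s.
Travel time t = 13·1000 / 0.73 = 17810 s = 4.947 h.
First-order decay: C = 13.60·exp(−k·t) = 13.60·0.6381 = 8.675 mg/L.
At the second outfall, C = (8650·8.675 + 176.0·179.0) / (8650 + 176.0) = 12.07 mg/L.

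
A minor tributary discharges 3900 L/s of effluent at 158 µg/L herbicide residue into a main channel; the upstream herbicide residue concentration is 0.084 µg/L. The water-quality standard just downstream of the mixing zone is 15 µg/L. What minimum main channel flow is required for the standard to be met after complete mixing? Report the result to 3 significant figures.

37400 L/s

Set C_mix = 15: (Q·0.08400 + 3900·158.0) / (Q + 3900) = 15
→ Q = 3900·(158.0 − 15)/(15 − 0.08400) = 37390 L/s.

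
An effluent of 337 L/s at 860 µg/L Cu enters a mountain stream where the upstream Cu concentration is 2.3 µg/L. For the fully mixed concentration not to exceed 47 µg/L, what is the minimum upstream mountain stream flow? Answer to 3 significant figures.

Set C_mix = 47: (Q·2.300 + 337.0·860.0) / (Q + 337.0) = 47
→ Q = 337.0·(860.0 − 47)/(47 − 2.300) = 6129 L/s.

6130 L/s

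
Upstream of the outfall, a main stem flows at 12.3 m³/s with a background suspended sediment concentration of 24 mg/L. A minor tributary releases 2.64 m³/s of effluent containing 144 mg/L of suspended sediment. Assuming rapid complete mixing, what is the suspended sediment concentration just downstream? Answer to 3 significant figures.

45.2 mg/L

After mixing, C = (12.30·24.00 + 2.640·144.0) / 14.94 = 675.4/14.94 = 45.20 mg/L.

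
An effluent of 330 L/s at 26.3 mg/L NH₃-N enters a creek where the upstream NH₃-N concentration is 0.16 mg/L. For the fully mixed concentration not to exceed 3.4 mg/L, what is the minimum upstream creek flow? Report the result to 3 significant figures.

Set C_mix = 3.4: (Q·0.1600 + 330.0·26.30) / (Q + 330.0) = 3.4
→ Q = 330.0·(26.30 − 3.4)/(3.4 − 0.1600) = 2332 L/s.

2330 L/s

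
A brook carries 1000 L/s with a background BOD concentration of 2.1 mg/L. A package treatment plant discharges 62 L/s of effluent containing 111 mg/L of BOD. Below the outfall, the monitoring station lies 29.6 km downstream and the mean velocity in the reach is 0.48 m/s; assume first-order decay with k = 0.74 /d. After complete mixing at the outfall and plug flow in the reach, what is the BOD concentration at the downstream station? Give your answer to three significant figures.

After mixing, C = (1000·2.100 + 62.00·111.0) / 1062 = 8982/1062 = 8.458 mg/L.
Travel time t = 29.6·1000 / 0.48 = 61670 s = 17.13 h.
After decay, C = 8.458 × e^(−kt) = 8.458 × 0.5897 = 4.987 mg/L.

4.99 mg/L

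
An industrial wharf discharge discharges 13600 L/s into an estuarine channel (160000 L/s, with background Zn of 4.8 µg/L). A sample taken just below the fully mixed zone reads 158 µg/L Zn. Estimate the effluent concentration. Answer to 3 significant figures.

Mass balance: 160000·4.800 + 13600·Cₑ = 173600·158.0
→ Cₑ = (173600·158.0 − 160000·4.800) / 13600 = 1960 µg/L.

1960 µg/L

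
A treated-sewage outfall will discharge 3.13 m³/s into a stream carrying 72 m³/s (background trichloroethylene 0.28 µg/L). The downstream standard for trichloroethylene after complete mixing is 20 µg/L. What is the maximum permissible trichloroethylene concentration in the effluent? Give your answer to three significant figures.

474 µg/L

At the limit, (Qr·Cr + Qe·Cₑ)/(Qr + Qe) = 20:
Cₑ = (75.13·20 − 72.00·0.2800) / 3.130 = 473.6 µg/L.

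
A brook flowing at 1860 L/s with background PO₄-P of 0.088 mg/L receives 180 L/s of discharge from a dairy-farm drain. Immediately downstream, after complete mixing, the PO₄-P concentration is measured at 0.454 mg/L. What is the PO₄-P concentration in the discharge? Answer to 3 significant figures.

Mass balance: 1860·0.08800 + 180.0·Cₑ = 2040·0.4540
→ Cₑ = (2040·0.4540 − 1860·0.08800) / 180.0 = 4.236 mg/L.

4.24 mg/L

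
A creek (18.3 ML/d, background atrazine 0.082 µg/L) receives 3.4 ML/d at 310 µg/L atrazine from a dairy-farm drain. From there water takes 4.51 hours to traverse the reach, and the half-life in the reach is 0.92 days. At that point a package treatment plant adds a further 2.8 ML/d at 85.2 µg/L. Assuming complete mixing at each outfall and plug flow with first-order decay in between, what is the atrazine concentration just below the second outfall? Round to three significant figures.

47.1 µg/L

Mixed concentration C = ΣQC/ΣQ = (18.30·0.08200 + 3.400·310.0) / 21.70 = 1056/21.70 = 48.64 µg/L; combined flow 21.70 ML/d.
Half-life 0.92 d → k = ln 2 / 0.92 = 0.7534 d⁻¹.
Applying C = C₀e^(−kt): 48.64 × 0.8680 = 42.22 µg/L.
Second outfall: C = (21.70·42.22 + 2.800·85.20)/24.50 = 47.13 µg/L.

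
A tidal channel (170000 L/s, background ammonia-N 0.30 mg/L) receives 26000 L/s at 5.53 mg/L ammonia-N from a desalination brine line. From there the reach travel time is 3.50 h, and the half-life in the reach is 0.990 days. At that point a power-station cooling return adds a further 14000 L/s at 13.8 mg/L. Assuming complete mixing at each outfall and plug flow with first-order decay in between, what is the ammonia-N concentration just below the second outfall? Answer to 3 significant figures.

Conservation of mass: C = (170000·0.3000 + 26000·5.530) / 196000 = 194800/196000 = 0.9938 mg/L; combined flow 196000 L/s.
Half-life 0.990 d → k = ln 2 / 0.990 = 0.7001 d⁻¹.
First-order decay: C = 0.9938·exp(−k·t) = 0.9938·0.9029 = 0.8973 mg/L.
Second outfall: C = (196000·0.8973 + 14000·13.80)/210000 = 1.757 mg/L.

1.76 mg/L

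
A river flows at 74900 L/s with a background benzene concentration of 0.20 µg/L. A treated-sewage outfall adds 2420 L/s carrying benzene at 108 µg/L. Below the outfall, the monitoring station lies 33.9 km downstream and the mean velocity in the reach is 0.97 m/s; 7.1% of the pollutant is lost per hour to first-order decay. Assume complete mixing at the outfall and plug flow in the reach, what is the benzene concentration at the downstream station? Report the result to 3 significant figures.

1.75 µg/L

After mixing, C = (74900·0.2000 + 2420·108.0) / 77320 = 276300/77320 = 3.574 µg/L.
Travel time t = 33.9·1000 / 0.97 = 34950 s = 9.708 h.
7.1%/h lost → k = −ln(1 − 0.071) = 0.07365 h⁻¹.
Decay over the reach: 3.574·exp(−kt) = 3.574·0.4892 = 1.748 µg/L.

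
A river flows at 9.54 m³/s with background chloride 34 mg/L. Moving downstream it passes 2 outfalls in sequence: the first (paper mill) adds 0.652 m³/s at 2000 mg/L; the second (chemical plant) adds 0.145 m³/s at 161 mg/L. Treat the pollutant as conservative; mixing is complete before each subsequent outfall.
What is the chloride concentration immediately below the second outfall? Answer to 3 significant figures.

160 mg/L

Below outfall 1: Q → 10.19 m³/s, C = (9.540·34.00 + 0.6520·2000)/10.19 = 159.8 mg/L.
Below outfall 2: Q → 10.34 m³/s, C = (10.19·159.8 + 0.1450·161.0)/10.34 = 159.8 mg/L.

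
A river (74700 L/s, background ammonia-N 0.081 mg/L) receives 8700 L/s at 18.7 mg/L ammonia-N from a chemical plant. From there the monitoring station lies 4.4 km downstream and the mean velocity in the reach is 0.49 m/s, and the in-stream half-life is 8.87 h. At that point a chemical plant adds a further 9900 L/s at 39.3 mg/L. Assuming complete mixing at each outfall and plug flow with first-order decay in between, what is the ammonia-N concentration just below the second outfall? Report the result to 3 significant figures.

Flow-weighted average: C = (74700·0.08100 + 8700·18.70) / 83400 = 168700/83400 = 2.023 mg/L; combined flow 83400 L/s.
Travel time t = 4.4·1000 / 0.49 = 8980 s = 2.494 h.
Half-life 8.87 h → k = ln 2 / 8.87 = 0.07815 h⁻¹ = 1.875 d⁻¹.
After decay, C = 2.023 × e^(−kt) = 2.023 × 0.8229 = 1.665 mg/L.
Second outfall: C = (83400·1.665 + 9900·39.30)/93300 = 5.658 mg/L.

5.66 mg/L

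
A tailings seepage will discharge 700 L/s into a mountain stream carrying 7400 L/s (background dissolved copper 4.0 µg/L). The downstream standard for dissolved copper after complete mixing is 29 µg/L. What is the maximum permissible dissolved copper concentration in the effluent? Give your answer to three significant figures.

At the limit, (Qr·Cr + Qe·Cₑ)/(Qr + Qe) = 29:
Cₑ = (8100·29 − 7400·4.000) / 700.0 = 293.3 µg/L.

293 µg/L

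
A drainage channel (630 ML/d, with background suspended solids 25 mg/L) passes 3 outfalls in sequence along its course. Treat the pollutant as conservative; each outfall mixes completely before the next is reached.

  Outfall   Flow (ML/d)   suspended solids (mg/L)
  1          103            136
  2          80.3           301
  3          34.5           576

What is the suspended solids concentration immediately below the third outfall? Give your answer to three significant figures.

87.0 mg/L

Outfall 1: combined Q = 733.0 ML/d; C = (630.0·25.00 + 103.0·136.0)/733.0 = 40.60 mg/L.
Outfall 2: combined Q = 813.3 ML/d; C = (733.0·40.60 + 80.30·301.0)/813.3 = 66.31 mg/L.
Outfall 3: combined Q = 847.8 ML/d; C = (813.3·66.31 + 34.50·576.0)/847.8 = 87.05 mg/L.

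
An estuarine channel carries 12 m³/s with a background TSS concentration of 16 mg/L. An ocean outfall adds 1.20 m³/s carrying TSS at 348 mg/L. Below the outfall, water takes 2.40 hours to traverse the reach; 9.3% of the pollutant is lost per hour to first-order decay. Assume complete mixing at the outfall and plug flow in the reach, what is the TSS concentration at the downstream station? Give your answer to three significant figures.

36.5 mg/L

Mass balance: C = (12.00·16.00 + 1.200·348.0) / 13.20 = 609.6/13.20 = 46.18 mg/L.
9.3%/h lost → k = −ln(1 − 0.093) = 0.09761 h⁻¹.
First-order decay: C = 46.18·exp(−k·t) = 46.18·0.7911 = 36.54 mg/L.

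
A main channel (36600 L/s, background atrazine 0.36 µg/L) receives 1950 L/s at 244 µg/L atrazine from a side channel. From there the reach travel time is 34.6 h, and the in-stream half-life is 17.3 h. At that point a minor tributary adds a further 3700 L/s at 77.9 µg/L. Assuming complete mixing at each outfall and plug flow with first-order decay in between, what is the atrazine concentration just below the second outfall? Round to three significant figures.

Conservation of mass: C = (36600·0.3600 + 1950·244.0) / 38550 = 489000/38550 = 12.68 µg/L; combined flow 38550 L/s.
Half-life 17.3 h → k = ln 2 / 17.3 = 0.04007 h⁻¹ = 0.9616 d⁻¹.
Applying C = C₀e^(−kt): 12.68 × 0.2500 = 3.171 µg/L.
Second outfall: C = (38550·3.171 + 3700·77.90)/42250 = 9.715 µg/L.

9.72 µg/L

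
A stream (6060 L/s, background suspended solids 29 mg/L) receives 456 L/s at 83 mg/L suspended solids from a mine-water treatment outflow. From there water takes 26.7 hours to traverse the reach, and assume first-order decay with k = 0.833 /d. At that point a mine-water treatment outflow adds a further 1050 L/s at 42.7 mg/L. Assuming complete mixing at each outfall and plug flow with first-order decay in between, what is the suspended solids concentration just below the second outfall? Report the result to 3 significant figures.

Mass balance: C = (6060·29.00 + 456.0·83.00) / 6516 = 213600/6516 = 32.78 mg/L; combined flow 6516 L/s.
After decay, C = 32.78 × e^(−kt) = 32.78 × 0.3959 = 12.98 mg/L.
Second outfall: C = (6516·12.98 + 1050·42.70)/7566 = 17.10 mg/L.

17.1 mg/L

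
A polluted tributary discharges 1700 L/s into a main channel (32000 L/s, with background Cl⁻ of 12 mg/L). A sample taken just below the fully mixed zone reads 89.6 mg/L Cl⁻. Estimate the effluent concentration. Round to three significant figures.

1550 mg/L

Mass balance: 32000·12.00 + 1700·Cₑ = 33700·89.60
→ Cₑ = (33700·89.60 − 32000·12.00) / 1700 = 1550 mg/L.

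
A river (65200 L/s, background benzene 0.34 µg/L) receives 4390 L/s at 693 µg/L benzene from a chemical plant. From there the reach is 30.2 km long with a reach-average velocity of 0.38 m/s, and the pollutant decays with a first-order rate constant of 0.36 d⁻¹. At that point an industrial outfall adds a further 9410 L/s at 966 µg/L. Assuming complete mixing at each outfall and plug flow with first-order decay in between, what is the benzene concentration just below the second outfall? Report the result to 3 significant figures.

143 µg/L

Conservation of mass: C = (65200·0.3400 + 4390·693.0) / 69590 = 3064000/69590 = 44.04 µg/L; combined flow 69590 L/s.
Travel time t = 30.2·1000 / 0.38 = 79470 s = 22.08 h.
Applying C = C₀e^(−kt): 44.04 × 0.7181 = 31.62 µg/L.
Second outfall: C = (69590·31.62 + 9410·966.0)/79000 = 142.9 µg/L.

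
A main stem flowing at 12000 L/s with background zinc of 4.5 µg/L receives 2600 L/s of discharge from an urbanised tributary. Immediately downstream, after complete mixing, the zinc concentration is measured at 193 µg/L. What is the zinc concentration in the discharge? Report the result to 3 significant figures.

1060 µg/L

Mass balance: 12000·4.500 + 2600·Cₑ = 14600·193.0
→ Cₑ = (14600·193.0 − 12000·4.500) / 2600 = 1063 µg/L.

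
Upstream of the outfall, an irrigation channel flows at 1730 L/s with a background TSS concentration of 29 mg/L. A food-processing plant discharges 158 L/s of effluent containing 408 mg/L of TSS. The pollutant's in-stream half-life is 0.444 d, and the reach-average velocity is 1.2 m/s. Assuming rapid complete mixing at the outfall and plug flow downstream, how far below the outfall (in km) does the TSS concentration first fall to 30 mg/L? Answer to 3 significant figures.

46.8 km

Flow-weighted average: C = (1730·29.00 + 158.0·408.0) / 1888 = 114600/1888 = 60.72 mg/L.
Half-life 0.444 d → k = ln 2 / 0.444 = 1.561 d⁻¹.
Set 60.72·exp(−k·t) = 30 → t = ln(60.72/30)/k = 39020 s = 10.84 h.
Distance = v·t = 1.2·39020 = 46820 m = 46.82 km.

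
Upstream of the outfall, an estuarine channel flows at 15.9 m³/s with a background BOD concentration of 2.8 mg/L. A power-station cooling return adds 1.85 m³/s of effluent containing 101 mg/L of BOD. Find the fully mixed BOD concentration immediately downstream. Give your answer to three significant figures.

13.0 mg/L

Mass balance: C = (15.90·2.800 + 1.850·101.0) / 17.75 = 231.4/17.75 = 13.03 mg/L.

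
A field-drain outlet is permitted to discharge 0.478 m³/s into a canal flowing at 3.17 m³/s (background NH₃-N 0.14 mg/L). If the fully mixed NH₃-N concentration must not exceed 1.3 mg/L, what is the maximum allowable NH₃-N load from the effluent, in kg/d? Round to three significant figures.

Mass balance at the limit: 3.170·0.1400 + 0.4780·Cₑ = 3.648·1.3 → Cₑ = 8.993 mg/L.
Load = 0.4780 m³/s × 8.993 g/m³ × 86 400 s/d = 371.4 kg/d.

371 kg/d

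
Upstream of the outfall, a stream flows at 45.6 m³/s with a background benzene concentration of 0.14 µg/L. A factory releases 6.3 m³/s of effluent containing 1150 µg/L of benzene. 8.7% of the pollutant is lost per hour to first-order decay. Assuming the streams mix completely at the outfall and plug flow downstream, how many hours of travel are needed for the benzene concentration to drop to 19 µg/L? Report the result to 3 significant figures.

21.9 h

Flow-weighted average: C = (45.60·0.1400 + 6.300·1150) / 51.90 = 7251/51.90 = 139.7 µg/L.
8.7%/h lost → k = −ln(1 − 0.087) = 0.09102 h⁻¹.
139.7·exp(−k·t) = 19 → t = ln(139.7/19)/k = 78910 s = 21.92 h.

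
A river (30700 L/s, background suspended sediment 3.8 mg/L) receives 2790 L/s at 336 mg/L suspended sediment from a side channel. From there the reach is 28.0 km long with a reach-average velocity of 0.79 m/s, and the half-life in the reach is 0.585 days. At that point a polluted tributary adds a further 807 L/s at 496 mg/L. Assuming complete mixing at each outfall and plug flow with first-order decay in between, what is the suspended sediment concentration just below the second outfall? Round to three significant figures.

30.6 mg/L

After mixing, C = (30700·3.800 + 2790·336.0) / 33490 = 1054000/33490 = 31.48 mg/L; combined flow 33490 L/s.
Travel time t = 28.0·1000 / 0.79 = 35440 s = 9.845 h.
Half-life 0.585 d → k = ln 2 / 0.585 = 1.185 d⁻¹.
Decay over the reach: 31.48·exp(−kt) = 31.48·0.6150 = 19.36 mg/L.
Second outfall: C = (33490·19.36 + 807.0·496.0)/34300 = 30.57 mg/L.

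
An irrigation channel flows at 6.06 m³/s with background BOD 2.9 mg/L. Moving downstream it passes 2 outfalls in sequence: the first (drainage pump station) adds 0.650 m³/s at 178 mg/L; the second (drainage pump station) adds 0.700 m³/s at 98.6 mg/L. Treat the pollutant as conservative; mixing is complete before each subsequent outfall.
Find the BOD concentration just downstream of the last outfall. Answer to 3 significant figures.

Below outfall 1: Q → 6.710 m³/s, C = (6.060·2.900 + 0.6500·178.0)/6.710 = 19.86 mg/L.
Below outfall 2: Q → 7.410 m³/s, C = (6.710·19.86 + 0.7000·98.60)/7.410 = 27.30 mg/L.

27.3 mg/L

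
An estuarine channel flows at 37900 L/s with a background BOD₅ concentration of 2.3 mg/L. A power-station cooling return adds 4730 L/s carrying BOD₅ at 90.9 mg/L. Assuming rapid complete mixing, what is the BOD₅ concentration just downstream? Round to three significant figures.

After mixing, C = (37900·2.300 + 4730·90.90) / 42630 = 517100/42630 = 12.13 mg/L.

12.1 mg/L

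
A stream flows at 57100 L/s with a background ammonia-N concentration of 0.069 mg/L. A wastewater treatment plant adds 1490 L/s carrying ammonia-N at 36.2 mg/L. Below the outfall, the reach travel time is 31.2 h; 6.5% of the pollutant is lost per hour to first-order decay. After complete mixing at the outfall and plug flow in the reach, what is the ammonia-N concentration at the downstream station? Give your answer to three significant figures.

Mixed concentration C = ΣQC/ΣQ = (57100·0.06900 + 1490·36.20) / 58590 = 57880/58590 = 0.9878 mg/L.
6.5%/h lost → k = −ln(1 − 0.065) = 0.06721 h⁻¹.
Applying C = C₀e^(−kt): 0.9878 × 0.1228 = 0.1213 mg/L.

0.121 mg/L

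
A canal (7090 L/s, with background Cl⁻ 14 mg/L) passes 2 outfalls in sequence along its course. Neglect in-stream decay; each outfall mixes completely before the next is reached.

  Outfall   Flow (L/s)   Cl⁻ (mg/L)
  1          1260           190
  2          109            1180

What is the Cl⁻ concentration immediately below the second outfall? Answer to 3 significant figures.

55.2 mg/L

Below outfall 1: Q → 8350 L/s, C = (7090·14.00 + 1260·190.0)/8350 = 40.56 mg/L.
Below outfall 2: Q → 8459 L/s, C = (8350·40.56 + 109.0·1180)/8459 = 55.24 mg/L.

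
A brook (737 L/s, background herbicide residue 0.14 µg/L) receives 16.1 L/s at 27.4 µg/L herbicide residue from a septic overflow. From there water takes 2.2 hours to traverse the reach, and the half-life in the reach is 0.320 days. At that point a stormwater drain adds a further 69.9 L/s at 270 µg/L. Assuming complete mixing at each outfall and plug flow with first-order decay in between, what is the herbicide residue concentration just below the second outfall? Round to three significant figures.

Conservation of mass: C = (737.0·0.1400 + 16.10·27.40) / 753.1 = 544.3/753.1 = 0.7228 µg/L; combined flow 753.1 L/s.
Half-life 0.320 d → k = ln 2 / 0.320 = 2.166 d⁻¹.
After decay, C = 0.7228 × e^(−kt) = 0.7228 × 0.8199 = 0.5926 µg/L.
At the second outfall, C = (753.1·0.5926 + 69.90·270.0) / (753.1 + 69.90) = 23.47 µg/L.

23.5 µg/L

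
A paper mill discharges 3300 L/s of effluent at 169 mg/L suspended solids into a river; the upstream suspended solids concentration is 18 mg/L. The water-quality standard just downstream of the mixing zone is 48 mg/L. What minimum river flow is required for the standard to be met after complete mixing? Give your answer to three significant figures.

Set C_mix = 48: (Q·18.00 + 3300·169.0) / (Q + 3300) = 48
→ Q = 3300·(169.0 − 48)/(48 − 18.00) = 13310 L/s.

13300 L/s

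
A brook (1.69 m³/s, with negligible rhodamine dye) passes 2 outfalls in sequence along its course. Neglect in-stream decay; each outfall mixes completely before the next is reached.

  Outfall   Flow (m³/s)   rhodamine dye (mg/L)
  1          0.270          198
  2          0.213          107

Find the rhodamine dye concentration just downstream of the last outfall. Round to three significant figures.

Below outfall 1: Q → 1.960 m³/s, C = (1.690·0 + 0.2700·198.0)/1.960 = 27.28 mg/L.
Below outfall 2: Q → 2.173 m³/s, C = (1.960·27.28 + 0.2130·107.0)/2.173 = 35.09 mg/L.

35.1 mg/L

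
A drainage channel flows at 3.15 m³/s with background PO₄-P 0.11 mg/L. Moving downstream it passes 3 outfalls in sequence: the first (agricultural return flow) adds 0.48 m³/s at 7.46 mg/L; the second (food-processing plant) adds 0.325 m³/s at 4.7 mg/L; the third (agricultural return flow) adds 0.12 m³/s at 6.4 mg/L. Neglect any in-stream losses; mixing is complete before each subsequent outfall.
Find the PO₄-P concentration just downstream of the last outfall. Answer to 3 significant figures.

Below outfall 1: Q → 3.630 m³/s, C = (3.150·0.1100 + 0.4800·7.460)/3.630 = 1.082 mg/L.
Below outfall 2: Q → 3.955 m³/s, C = (3.630·1.082 + 0.3250·4.700)/3.955 = 1.379 mg/L.
Below outfall 3: Q → 4.075 m³/s, C = (3.955·1.379 + 0.1200·6.400)/4.075 = 1.527 mg/L.

1.53 mg/L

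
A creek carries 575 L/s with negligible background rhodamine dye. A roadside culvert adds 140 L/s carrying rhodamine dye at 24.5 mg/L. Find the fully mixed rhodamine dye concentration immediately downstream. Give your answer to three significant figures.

Conservation of mass: C = (575.0·0 + 140.0·24.50) / 715.0 = 3430/715.0 = 4.797 mg/L.

4.80 mg/L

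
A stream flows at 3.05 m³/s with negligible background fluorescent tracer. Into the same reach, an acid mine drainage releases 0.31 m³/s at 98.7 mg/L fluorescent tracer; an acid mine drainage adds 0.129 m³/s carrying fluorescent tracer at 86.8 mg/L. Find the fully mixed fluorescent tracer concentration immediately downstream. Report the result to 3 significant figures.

12.0 mg/L

Mixed concentration C = ΣQC/ΣQ = (3.050·0 + 0.3100·98.70 + 0.1290·86.80) / 3.489 = 41.79/3.489 = 11.98 mg/L.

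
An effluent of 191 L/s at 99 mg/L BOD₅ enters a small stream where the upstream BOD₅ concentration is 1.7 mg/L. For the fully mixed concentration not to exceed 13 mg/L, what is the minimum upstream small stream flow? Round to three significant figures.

1450 L/s

Set C_mix = 13: (Q·1.700 + 191.0·99.00) / (Q + 191.0) = 13
→ Q = 191.0·(99.00 − 13)/(13 − 1.700) = 1454 L/s.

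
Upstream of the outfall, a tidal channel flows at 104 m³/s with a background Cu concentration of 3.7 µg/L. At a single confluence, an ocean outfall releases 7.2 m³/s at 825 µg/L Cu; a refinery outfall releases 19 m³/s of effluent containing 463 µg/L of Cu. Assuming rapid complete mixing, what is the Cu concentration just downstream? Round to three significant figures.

Flow-weighted average: C = (104.0·3.700 + 7.200·825.0 + 19.00·463.0) / 130.2 = 15120/130.2 = 116.1 µg/L.

116 µg/L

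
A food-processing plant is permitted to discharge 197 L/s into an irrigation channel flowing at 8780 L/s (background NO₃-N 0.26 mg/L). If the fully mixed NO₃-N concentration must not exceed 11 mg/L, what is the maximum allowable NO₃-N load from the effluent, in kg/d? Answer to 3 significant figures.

8330 kg/d

Mass balance at the limit: 8780·0.2600 + 197.0·Cₑ = 8977·11 → Cₑ = 489.7 mg/L.
197.0 L/s = 0.1970 m³/s. Load = 0.1970 m³/s × 489.7 g/m³ × 86 400 s/d = 8335 kg/d.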